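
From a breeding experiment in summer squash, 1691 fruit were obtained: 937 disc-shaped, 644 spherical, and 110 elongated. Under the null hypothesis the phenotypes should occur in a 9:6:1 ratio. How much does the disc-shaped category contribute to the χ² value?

The 9:6:1 ratio has 16 parts, so with N = 1691 the expected counts are:
  disc-shaped: 1691 × 9/16 = 951.1875
  spherical: 1691 × 6/16 = 634.125
  elongated: 1691 × 1/16 = 105.6875
Contribution of disc-shaped: (937 − 951.1875)² / 951.1875 = 0.2116

0.212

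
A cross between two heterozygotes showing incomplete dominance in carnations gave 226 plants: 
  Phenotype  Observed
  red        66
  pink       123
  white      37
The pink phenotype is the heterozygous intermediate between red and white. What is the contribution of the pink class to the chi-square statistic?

0.885

With incomplete dominance, a heterozygote × heterozygote cross gives a 1:2:1 phenotypic ratio.
Expected counts for N = 226 under a 1:2:1 ratio (total parts = 4):
  red: 226 × 1/4 = 56.5
  pink: 226 × 2/4 = 113
  white: 226 × 1/4 = 56.5
Contribution of pink: (123 − 113)² / 113 = 0.8850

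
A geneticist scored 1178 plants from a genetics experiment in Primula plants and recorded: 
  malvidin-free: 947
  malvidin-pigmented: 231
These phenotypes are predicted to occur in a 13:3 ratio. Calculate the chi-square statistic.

Under the 13:3 hypothesis (Σ ratio = 16, N = 1178):
  malvidin-free: 1178 × 13/16 = 957.125
  malvidin-pigmented: 1178 × 3/16 = 220.875
χ² = Σ (O − E)² / E
  malvidin-free: (947 − 957.125)² / 957.125 = 0.1071
  malvidin-pigmented: (231 − 220.875)² / 220.875 = 0.4641
χ² = 0.1071 + 0.4641 = 0.5712 ≈ 0.571

0.571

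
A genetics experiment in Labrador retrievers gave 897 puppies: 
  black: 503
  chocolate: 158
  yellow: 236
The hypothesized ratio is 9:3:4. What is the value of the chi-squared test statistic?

Under the 9:3:4 hypothesis (Σ ratio = 16, N = 897):
  black: 897 × 9/16 = 504.5625
  chocolate: 897 × 3/16 = 168.1875
  yellow: 897 × 4/16 = 224.25
χ² = Σ (O − E)² / E
  black: (503 − 504.5625)² / 504.5625 = 0.0048
  chocolate: (158 − 168.1875)² / 168.1875 = 0.6171
  yellow: (236 − 224.25)² / 224.25 = 0.6157
χ² = 0.0048 + 0.6171 + 0.6157 = 1.2376 ≈ 1.238

1.238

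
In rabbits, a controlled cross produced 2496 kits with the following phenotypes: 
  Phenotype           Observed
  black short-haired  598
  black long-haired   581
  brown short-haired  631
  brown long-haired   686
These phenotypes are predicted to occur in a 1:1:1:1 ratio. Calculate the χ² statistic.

10.285

Under the 1:1:1:1 hypothesis (Σ ratio = 4, N = 2496):
  black short-haired: 2496 × 1/4 = 624
  black long-haired: 2496 × 1/4 = 624
  brown short-haired: 2496 × 1/4 = 624
  brown long-haired: 2496 × 1/4 = 624
χ² = Σ (O − E)² / E
  black short-haired: (598 − 624)² / 624 = 1.0833
  black long-haired: (581 − 624)² / 624 = 2.9631
  brown short-haired: (631 − 624)² / 624 = 0.0785
  brown long-haired: (686 − 624)² / 624 = 6.1603
χ² = 1.0833 + 2.9631 + 0.0785 + 6.1603 = 10.2852 ≈ 10.285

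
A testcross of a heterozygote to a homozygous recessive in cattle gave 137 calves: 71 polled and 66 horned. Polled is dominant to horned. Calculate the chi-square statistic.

0.182

A testcross of a heterozygote (Aa × aa) gives a 1:1 phenotypic ratio.
Under the 1:1 hypothesis (Σ ratio = 2, N = 137):
  polled: 137 × 1/2 = 68.5
  horned: 137 × 1/2 = 68.5
χ² = Σ (O − E)² / E
  polled: (71 − 68.5)² / 68.5 = 0.0912
  horned: (66 − 68.5)² / 68.5 = 0.0912
χ² = 0.0912 + 0.0912 = 0.1824 ≈ 0.182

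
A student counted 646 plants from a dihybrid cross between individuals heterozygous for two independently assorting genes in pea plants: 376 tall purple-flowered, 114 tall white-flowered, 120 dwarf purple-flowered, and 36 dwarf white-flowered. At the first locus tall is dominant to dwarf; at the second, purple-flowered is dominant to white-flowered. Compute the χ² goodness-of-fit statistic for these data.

1.342

A dihybrid F₂ with independent assortment and complete dominance at both loci gives a 9:3:3:1 phenotypic ratio.
The 9:3:3:1 ratio has 16 parts, so with N = 646 the expected counts are:
  tall purple-flowered: 646 × 9/16 = 363.375
  tall white-flowered: 646 × 3/16 = 121.125
  dwarf purple-flowered: 646 × 3/16 = 121.125
  dwarf white-flowered: 646 × 1/16 = 40.375
χ² = Σ (O − E)² / E
  tall purple-flowered: (376 − 363.375)² / 363.375 = 0.4386
  tall white-flowered: (114 − 121.125)² / 121.125 = 0.4191
  dwarf purple-flowered: (120 − 121.125)² / 121.125 = 0.0104
  dwarf white-flowered: (36 − 40.375)² / 40.375 = 0.4741
χ² = 0.4386 + 0.4191 + 0.0104 + 0.4741 = 1.3422 ≈ 1.342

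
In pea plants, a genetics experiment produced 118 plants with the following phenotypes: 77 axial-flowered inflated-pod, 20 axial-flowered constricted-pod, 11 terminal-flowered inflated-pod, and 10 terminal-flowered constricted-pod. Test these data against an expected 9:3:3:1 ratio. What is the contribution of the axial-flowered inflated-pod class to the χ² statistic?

The 9:3:3:1 ratio has 16 parts, so with N = 118 the expected counts are:
  axial-flowered inflated-pod: 118 × 9/16 = 66.375
  axial-flowered constricted-pod: 118 × 3/16 = 22.125
  terminal-flowered inflated-pod: 118 × 3/16 = 22.125
  terminal-flowered constricted-pod: 118 × 1/16 = 7.375
Contribution of axial-flowered inflated-pod: (77 − 66.375)² / 66.375 = 1.7008

1.701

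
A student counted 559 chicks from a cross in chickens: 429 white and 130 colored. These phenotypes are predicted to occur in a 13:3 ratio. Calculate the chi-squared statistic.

7.450

The 13:3 ratio has 16 parts, so with N = 559 the expected counts are:
  white: 559 × 13/16 = 454.1875
  colored: 559 × 3/16 = 104.8125
χ² = Σ (O − E)² / E
  white: (429 − 454.1875)² / 454.1875 = 1.3968
  colored: (130 − 104.8125)² / 104.8125 = 6.0528
χ² = 1.3968 + 6.0528 = 7.4496 ≈ 7.450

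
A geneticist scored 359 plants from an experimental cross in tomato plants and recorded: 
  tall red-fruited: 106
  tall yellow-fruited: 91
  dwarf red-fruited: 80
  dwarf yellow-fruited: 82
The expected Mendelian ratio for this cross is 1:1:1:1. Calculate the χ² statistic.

4.688

The 1:1:1:1 ratio has 4 parts, so with N = 359 the expected counts are:
  tall red-fruited: 359 × 1/4 = 89.75
  tall yellow-fruited: 359 × 1/4 = 89.75
  dwarf red-fruited: 359 × 1/4 = 89.75
  dwarf yellow-fruited: 359 × 1/4 = 89.75
χ² = Σ (O − E)² / E
  tall red-fruited: (106 − 89.75)² / 89.75 = 2.9422
  tall yellow-fruited: (91 − 89.75)² / 89.75 = 0.0174
  dwarf red-fruited: (80 − 89.75)² / 89.75 = 1.0592
  dwarf yellow-fruited: (82 − 89.75)² / 89.75 = 0.6692
χ² = 2.9422 + 0.0174 + 1.0592 + 0.6692 = 4.688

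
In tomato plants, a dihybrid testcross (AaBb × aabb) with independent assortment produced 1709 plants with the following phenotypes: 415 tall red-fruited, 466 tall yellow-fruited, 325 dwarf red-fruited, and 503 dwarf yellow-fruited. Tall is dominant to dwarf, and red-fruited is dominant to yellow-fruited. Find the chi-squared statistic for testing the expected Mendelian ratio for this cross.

A dihybrid testcross with independent assortment gives a 1:1:1:1 ratio.
The 1:1:1:1 ratio has 4 parts, so with N = 1709 the expected counts are:
  tall red-fruited: 1709 × 1/4 = 427.25
  tall yellow-fruited: 1709 × 1/4 = 427.25
  dwarf red-fruited: 1709 × 1/4 = 427.25
  dwarf yellow-fruited: 1709 × 1/4 = 427.25
χ² = Σ (O − E)² / E
  tall red-fruited: (415 − 427.25)² / 427.25 = 0.3512
  tall yellow-fruited: (466 − 427.25)² / 427.25 = 3.5145
  dwarf red-fruited: (325 − 427.25)² / 427.25 = 24.4706
  dwarf yellow-fruited: (503 − 427.25)² / 427.25 = 13.4302
χ² = 0.3512 + 3.5145 + 24.4706 + 13.4302 = 41.7665 ≈ 41.767

41.767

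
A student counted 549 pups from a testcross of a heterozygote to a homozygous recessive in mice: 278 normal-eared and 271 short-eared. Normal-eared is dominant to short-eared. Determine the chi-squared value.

0.089

A testcross of a heterozygote (Aa × aa) gives a 1:1 phenotypic ratio.
Expected counts for N = 549 under a 1:1 ratio (total parts = 2):
  normal-eared: 549 × 1/2 = 274.5
  short-eared: 549 × 1/2 = 274.5
χ² = Σ (O − E)² / E
  normal-eared: (278 − 274.5)² / 274.5 = 0.0446
  short-eared: (271 − 274.5)² / 274.5 = 0.0446
χ² = 0.0446 + 0.0446 = 0.0892 ≈ 0.089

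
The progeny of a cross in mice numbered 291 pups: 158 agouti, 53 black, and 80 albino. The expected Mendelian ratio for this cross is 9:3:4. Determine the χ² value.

Under the 9:3:4 hypothesis (Σ ratio = 16, N = 291):
  agouti: 291 × 9/16 = 163.6875
  black: 291 × 3/16 = 54.5625
  albino: 291 × 4/16 = 72.75
χ² = Σ (O − E)² / E
  agouti: (158 − 163.6875)² / 163.6875 = 0.1976
  black: (53 − 54.5625)² / 54.5625 = 0.0447
  albino: (80 − 72.75)² / 72.75 = 0.7225
χ² = 0.1976 + 0.0447 + 0.7225 = 0.9648 ≈ 0.965

0.965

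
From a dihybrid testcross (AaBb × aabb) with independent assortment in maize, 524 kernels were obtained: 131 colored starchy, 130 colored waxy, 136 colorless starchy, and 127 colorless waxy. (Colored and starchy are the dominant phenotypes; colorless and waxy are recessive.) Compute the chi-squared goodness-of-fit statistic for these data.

A dihybrid testcross with independent assortment gives a 1:1:1:1 ratio.
The 1:1:1:1 ratio has 4 parts, so with N = 524 the expected counts are:
  colored starchy: 524 × 1/4 = 131
  colored waxy: 524 × 1/4 = 131
  colorless starchy: 524 × 1/4 = 131
  colorless waxy: 524 × 1/4 = 131
χ² = Σ (O − E)² / E
  colored starchy: (131 − 131)² / 131 = 0.0000
  colored waxy: (130 − 131)² / 131 = 0.0076
  colorless starchy: (136 − 131)² / 131 = 0.1908
  colorless waxy: (127 − 131)² / 131 = 0.1221
χ² = 0.0000 + 0.0076 + 0.1908 + 0.1221 = 0.3205 ≈ 0.321

0.321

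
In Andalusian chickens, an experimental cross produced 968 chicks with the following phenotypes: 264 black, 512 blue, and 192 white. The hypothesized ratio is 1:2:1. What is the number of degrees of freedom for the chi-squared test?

2

A goodness-of-fit test with 3 phenotype classes has df = 3 − 1 = 2.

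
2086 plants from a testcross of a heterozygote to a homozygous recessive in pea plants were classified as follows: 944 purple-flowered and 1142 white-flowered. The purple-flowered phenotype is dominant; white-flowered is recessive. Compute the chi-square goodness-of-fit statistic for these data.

A testcross of a heterozygote (Aa × aa) gives a 1:1 phenotypic ratio.
The 1:1 ratio has 2 parts, so with N = 2086 the expected counts are:
  purple-flowered: 2086 × 1/2 = 1043
  white-flowered: 2086 × 1/2 = 1043
χ² = Σ (O − E)² / E
  purple-flowered: (944 − 1043)² / 1043 = 9.3969
  white-flowered: (1142 − 1043)² / 1043 = 9.3969
χ² = 9.3969 + 9.3969 = 18.7938 ≈ 18.794

18.794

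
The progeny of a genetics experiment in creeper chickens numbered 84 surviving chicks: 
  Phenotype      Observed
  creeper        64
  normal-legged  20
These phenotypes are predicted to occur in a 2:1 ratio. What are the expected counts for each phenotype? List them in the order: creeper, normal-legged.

56, 28

Expected counts for N = 84 under a 2:1 ratio (total parts = 3):
  creeper: 84 × 2/3 = 56
  normal-legged: 84 × 1/3 = 28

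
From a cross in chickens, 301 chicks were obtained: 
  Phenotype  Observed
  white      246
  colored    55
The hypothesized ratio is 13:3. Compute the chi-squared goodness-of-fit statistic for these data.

The 13:3 ratio has 16 parts, so with N = 301 the expected counts are:
  white: 301 × 13/16 = 244.5625
  colored: 301 × 3/16 = 56.4375
χ² = Σ (O − E)² / E
  white: (246 − 244.5625)² / 244.5625 = 0.0084
  colored: (55 − 56.4375)² / 56.4375 = 0.0366
χ² = 0.0084 + 0.0366 = 0.045

0.045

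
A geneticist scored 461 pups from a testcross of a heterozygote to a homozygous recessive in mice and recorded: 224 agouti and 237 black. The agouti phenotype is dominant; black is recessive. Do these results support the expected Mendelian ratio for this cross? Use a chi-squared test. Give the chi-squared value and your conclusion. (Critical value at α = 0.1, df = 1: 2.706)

0.367; consistent

A testcross of a heterozygote (Aa × aa) gives a 1:1 phenotypic ratio.
Total ratio parts = 2. Expected numbers out of 461:
  agouti: 461 × 1/2 = 230.5
  black: 461 × 1/2 = 230.5
χ² = Σ (O − E)² / E
  agouti: (224 − 230.5)² / 230.5 = 0.1833
  black: (237 − 230.5)² / 230.5 = 0.1833
χ² = 0.1833 + 0.1833 = 0.3666 ≈ 0.367
Degrees of freedom = 2 − 1 = 1; critical value at α = 0.1 is 2.706.
Since 0.367 < 2.706, we fail to reject the null hypothesis — the data are consistent with the 1:1 ratio.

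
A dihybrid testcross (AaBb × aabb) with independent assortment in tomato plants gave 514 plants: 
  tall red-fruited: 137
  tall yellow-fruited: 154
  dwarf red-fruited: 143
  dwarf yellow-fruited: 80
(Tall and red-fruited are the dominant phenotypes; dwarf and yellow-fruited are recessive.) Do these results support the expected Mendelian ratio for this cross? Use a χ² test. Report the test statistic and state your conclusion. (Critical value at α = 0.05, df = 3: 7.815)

A dihybrid testcross with independent assortment gives a 1:1:1:1 ratio.
Total ratio parts = 4. Expected numbers out of 514:
  tall red-fruited: 514 × 1/4 = 128.5
  tall yellow-fruited: 514 × 1/4 = 128.5
  dwarf red-fruited: 514 × 1/4 = 128.5
  dwarf yellow-fruited: 514 × 1/4 = 128.5
χ² = Σ (O − E)² / E
  tall red-fruited: (137 − 128.5)² / 128.5 = 0.5623
  tall yellow-fruited: (154 − 128.5)² / 128.5 = 5.0603
  dwarf red-fruited: (143 − 128.5)² / 128.5 = 1.6362
  dwarf yellow-fruited: (80 − 128.5)² / 128.5 = 18.3054
χ² = 0.5623 + 5.0603 + 1.6362 + 18.3054 = 25.5642 ≈ 25.564
Degrees of freedom = 4 − 1 = 3; critical value at α = 0.05 is 7.815.
Since 25.564 > 7.815, we reject the null hypothesis — the data do not fit the 1:1:1:1 ratio.

25.564; not consistent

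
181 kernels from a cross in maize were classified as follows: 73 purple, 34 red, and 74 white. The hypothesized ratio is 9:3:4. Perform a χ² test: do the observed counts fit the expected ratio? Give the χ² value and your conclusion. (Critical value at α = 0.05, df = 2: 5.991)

Expected counts for N = 181 under a 9:3:4 ratio (total parts = 16):
  purple: 181 × 9/16 = 101.8125
  red: 181 × 3/16 = 33.9375
  white: 181 × 4/16 = 45.25
χ² = Σ (O − E)² / E
  purple: (73 − 101.8125)² / 101.8125 = 8.1538
  red: (34 − 33.9375)² / 33.9375 = 0.0001
  white: (74 − 45.25)² / 45.25 = 18.2666
χ² = 8.1538 + 0.0001 + 18.2666 = 26.4205 ≈ 26.421
Degrees of freedom = 3 − 1 = 2; critical value at α = 0.05 is 5.991.
Since 26.421 > 5.991, we reject the null hypothesis — the data do not fit the 9:3:4 ratio.

26.421; not consistent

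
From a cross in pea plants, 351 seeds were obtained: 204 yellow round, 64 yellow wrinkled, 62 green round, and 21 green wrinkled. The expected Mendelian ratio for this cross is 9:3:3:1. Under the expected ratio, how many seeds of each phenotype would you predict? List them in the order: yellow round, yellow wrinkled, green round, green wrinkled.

197.4375, 65.8125, 65.8125, 21.9375

Under the 9:3:3:1 hypothesis (Σ ratio = 16, N = 351):
  yellow round: 351 × 9/16 = 197.4375
  yellow wrinkled: 351 × 3/16 = 65.8125
  green round: 351 × 3/16 = 65.8125
  green wrinkled: 351 × 1/16 = 21.9375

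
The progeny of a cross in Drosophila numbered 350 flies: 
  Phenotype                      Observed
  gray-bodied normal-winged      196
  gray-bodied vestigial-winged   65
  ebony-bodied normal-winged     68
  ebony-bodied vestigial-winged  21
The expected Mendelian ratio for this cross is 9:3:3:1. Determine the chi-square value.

0.131

Expected counts for N = 350 under a 9:3:3:1 ratio (total parts = 16):
  gray-bodied normal-winged: 350 × 9/16 = 196.875
  gray-bodied vestigial-winged: 350 × 3/16 = 65.625
  ebony-bodied normal-winged: 350 × 3/16 = 65.625
  ebony-bodied vestigial-winged: 350 × 1/16 = 21.875
χ² = Σ (O − E)² / E
  gray-bodied normal-winged: (196 − 196.875)² / 196.875 = 0.0039
  gray-bodied vestigial-winged: (65 − 65.625)² / 65.625 = 0.0060
  ebony-bodied normal-winged: (68 − 65.625)² / 65.625 = 0.0860
  ebony-bodied vestigial-winged: (21 − 21.875)² / 21.875 = 0.0350
χ² = 0.0039 + 0.0060 + 0.0860 + 0.0350 = 0.1309 ≈ 0.131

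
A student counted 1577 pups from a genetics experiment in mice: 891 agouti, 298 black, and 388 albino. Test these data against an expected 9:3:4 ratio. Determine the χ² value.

0.135

The 9:3:4 ratio has 16 parts, so with N = 1577 the expected counts are:
  agouti: 1577 × 9/16 = 887.0625
  black: 1577 × 3/16 = 295.6875
  albino: 1577 × 4/16 = 394.25
χ² = Σ (O − E)² / E
  agouti: (891 − 887.0625)² / 887.0625 = 0.0175
  black: (298 − 295.6875)² / 295.6875 = 0.0181
  albino: (388 − 394.25)² / 394.25 = 0.0991
χ² = 0.0175 + 0.0181 + 0.0991 = 0.1347 ≈ 0.135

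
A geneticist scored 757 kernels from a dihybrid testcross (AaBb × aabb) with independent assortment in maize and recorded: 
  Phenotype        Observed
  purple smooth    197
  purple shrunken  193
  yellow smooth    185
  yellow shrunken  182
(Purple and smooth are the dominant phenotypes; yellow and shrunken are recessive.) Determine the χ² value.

A dihybrid testcross with independent assortment gives a 1:1:1:1 ratio.
Total ratio parts = 4. Expected numbers out of 757:
  purple smooth: 757 × 1/4 = 189.25
  purple shrunken: 757 × 1/4 = 189.25
  yellow smooth: 757 × 1/4 = 189.25
  yellow shrunken: 757 × 1/4 = 189.25
χ² = Σ (O − E)² / E
  purple smooth: (197 − 189.25)² / 189.25 = 0.3174
  purple shrunken: (193 − 189.25)² / 189.25 = 0.0743
  yellow smooth: (185 − 189.25)² / 189.25 = 0.0954
  yellow shrunken: (182 − 189.25)² / 189.25 = 0.2777
χ² = 0.3174 + 0.0743 + 0.0954 + 0.2777 = 0.7648 ≈ 0.765

0.765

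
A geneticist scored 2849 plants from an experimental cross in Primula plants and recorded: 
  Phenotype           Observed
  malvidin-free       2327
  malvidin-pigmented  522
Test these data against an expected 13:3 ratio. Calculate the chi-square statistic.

Expected counts for N = 2849 under a 13:3 ratio (total parts = 16):
  malvidin-free: 2849 × 13/16 = 2314.8125
  malvidin-pigmented: 2849 × 3/16 = 534.1875
χ² = Σ (O − E)² / E
  malvidin-free: (2327 − 2314.8125)² / 2314.8125 = 0.0642
  malvidin-pigmented: (522 − 534.1875)² / 534.1875 = 0.2781
χ² = 0.0642 + 0.2781 = 0.3423 ≈ 0.342

0.342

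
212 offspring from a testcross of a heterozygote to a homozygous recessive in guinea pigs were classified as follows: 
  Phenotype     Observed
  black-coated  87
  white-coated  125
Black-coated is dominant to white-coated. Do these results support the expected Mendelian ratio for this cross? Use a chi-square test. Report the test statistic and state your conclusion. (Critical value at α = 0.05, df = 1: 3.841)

6.811; not consistent

A testcross of a heterozygote (Aa × aa) gives a 1:1 phenotypic ratio.
The 1:1 ratio has 2 parts, so with N = 212 the expected counts are:
  black-coated: 212 × 1/2 = 106
  white-coated: 212 × 1/2 = 106
χ² = Σ (O − E)² / E
  black-coated: (87 − 106)² / 106 = 3.4057
  white-coated: (125 − 106)² / 106 = 3.4057
χ² = 3.4057 + 3.4057 = 6.8114 ≈ 6.811
Degrees of freedom = 2 − 1 = 1; critical value at α = 0.05 is 3.841.
Since 6.811 > 3.841, we reject the null hypothesis — the data do not fit the 1:1 ratio.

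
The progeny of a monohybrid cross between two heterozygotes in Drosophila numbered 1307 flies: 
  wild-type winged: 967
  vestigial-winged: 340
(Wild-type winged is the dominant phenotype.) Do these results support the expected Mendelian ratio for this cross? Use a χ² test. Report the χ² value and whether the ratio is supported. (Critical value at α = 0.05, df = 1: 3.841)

0.716; consistent

For a monohybrid cross between heterozygotes with complete dominance, the expected phenotypic ratio is 3:1.
Total ratio parts = 4. Expected numbers out of 1307:
  wild-type winged: 1307 × 3/4 = 980.25
  vestigial-winged: 1307 × 1/4 = 326.75
χ² = Σ (O − E)² / E
  wild-type winged: (967 − 980.25)² / 980.25 = 0.1791
  vestigial-winged: (340 − 326.75)² / 326.75 = 0.5373
χ² = 0.1791 + 0.5373 = 0.7164 ≈ 0.716
Degrees of freedom = 2 − 1 = 1; critical value at α = 0.05 is 3.841.
Since 0.716 < 3.841, we fail to reject the null hypothesis — the data are consistent with the 3:1 ratio.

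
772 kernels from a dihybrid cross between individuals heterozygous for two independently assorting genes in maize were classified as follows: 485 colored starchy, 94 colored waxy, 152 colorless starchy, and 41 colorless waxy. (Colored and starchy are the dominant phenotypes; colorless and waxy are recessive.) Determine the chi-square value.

A dihybrid F₂ with independent assortment and complete dominance at both loci gives a 9:3:3:1 phenotypic ratio.
Expected counts for N = 772 under a 9:3:3:1 ratio (total parts = 16):
  colored starchy: 772 × 9/16 = 434.25
  colored waxy: 772 × 3/16 = 144.75
  colorless starchy: 772 × 3/16 = 144.75
  colorless waxy: 772 × 1/16 = 48.25
χ² = Σ (O − E)² / E
  colored starchy: (485 − 434.25)² / 434.25 = 5.9311
  colored waxy: (94 − 144.75)² / 144.75 = 17.7932
  colorless starchy: (152 − 144.75)² / 144.75 = 0.3631
  colorless waxy: (41 − 48.25)² / 48.25 = 1.0894
χ² = 5.9311 + 17.7932 + 0.3631 + 1.0894 = 25.1768 ≈ 25.177

25.177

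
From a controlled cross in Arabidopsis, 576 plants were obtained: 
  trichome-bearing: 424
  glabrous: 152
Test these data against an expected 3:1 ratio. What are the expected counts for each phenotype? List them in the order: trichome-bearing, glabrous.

Under the 3:1 hypothesis (Σ ratio = 4, N = 576):
  trichome-bearing: 576 × 3/4 = 432
  glabrous: 576 × 1/4 = 144

432, 144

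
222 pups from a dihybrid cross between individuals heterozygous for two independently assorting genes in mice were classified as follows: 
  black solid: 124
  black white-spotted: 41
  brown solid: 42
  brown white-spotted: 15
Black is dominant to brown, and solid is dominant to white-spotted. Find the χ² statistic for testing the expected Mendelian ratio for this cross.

A dihybrid F₂ with independent assortment and complete dominance at both loci gives a 9:3:3:1 phenotypic ratio.
Expected counts for N = 222 under a 9:3:3:1 ratio (total parts = 16):
  black solid: 222 × 9/16 = 124.875
  black white-spotted: 222 × 3/16 = 41.625
  brown solid: 222 × 3/16 = 41.625
  brown white-spotted: 222 × 1/16 = 13.875
χ² = Σ (O − E)² / E
  black solid: (124 − 124.875)² / 124.875 = 0.0061
  black white-spotted: (41 − 41.625)² / 41.625 = 0.0094
  brown solid: (42 − 41.625)² / 41.625 = 0.0034
  brown white-spotted: (15 − 13.875)² / 13.875 = 0.0912
χ² = 0.0061 + 0.0094 + 0.0034 + 0.0912 = 0.1101 ≈ 0.110

0.110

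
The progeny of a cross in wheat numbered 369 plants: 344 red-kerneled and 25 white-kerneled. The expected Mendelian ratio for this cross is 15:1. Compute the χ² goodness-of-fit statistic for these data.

The 15:1 ratio has 16 parts, so with N = 369 the expected counts are:
  red-kerneled: 369 × 15/16 = 345.9375
  white-kerneled: 369 × 1/16 = 23.0625
χ² = Σ (O − E)² / E
  red-kerneled: (344 − 345.9375)² / 345.9375 = 0.0109
  white-kerneled: (25 − 23.0625)² / 23.0625 = 0.1628
χ² = 0.0109 + 0.1628 = 0.1737 ≈ 0.174

0.174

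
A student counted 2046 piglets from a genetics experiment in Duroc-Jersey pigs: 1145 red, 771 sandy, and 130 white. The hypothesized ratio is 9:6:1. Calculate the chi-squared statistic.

0.084

Total ratio parts = 16. Expected numbers out of 2046:
  red: 2046 × 9/16 = 1150.875
  sandy: 2046 × 6/16 = 767.25
  white: 2046 × 1/16 = 127.875
χ² = Σ (O − E)² / E
  red: (1145 − 1150.875)² / 1150.875 = 0.0300
  sandy: (771 − 767.25)² / 767.25 = 0.0183
  white: (130 − 127.875)² / 127.875 = 0.0353
χ² = 0.0300 + 0.0183 + 0.0353 = 0.0836 ≈ 0.084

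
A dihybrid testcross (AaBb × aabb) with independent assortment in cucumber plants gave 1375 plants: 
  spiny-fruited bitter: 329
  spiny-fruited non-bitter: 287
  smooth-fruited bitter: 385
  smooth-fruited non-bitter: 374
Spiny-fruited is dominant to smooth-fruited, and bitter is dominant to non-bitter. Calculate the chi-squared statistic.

A dihybrid testcross with independent assortment gives a 1:1:1:1 ratio.
Total ratio parts = 4. Expected numbers out of 1375:
  spiny-fruited bitter: 1375 × 1/4 = 343.75
  spiny-fruited non-bitter: 1375 × 1/4 = 343.75
  smooth-fruited bitter: 1375 × 1/4 = 343.75
  smooth-fruited non-bitter: 1375 × 1/4 = 343.75
χ² = Σ (O − E)² / E
  spiny-fruited bitter: (329 − 343.75)² / 343.75 = 0.6329
  spiny-fruited non-bitter: (287 − 343.75)² / 343.75 = 9.3689
  smooth-fruited bitter: (385 − 343.75)² / 343.75 = 4.9500
  smooth-fruited non-bitter: (374 − 343.75)² / 343.75 = 2.6620
χ² = 0.6329 + 9.3689 + 4.9500 + 2.6620 = 17.6138 ≈ 17.614

17.614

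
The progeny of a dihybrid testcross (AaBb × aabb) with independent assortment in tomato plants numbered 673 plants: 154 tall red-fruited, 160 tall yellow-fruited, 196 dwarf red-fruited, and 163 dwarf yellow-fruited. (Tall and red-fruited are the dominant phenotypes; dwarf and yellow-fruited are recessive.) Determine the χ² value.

A dihybrid testcross with independent assortment gives a 1:1:1:1 ratio.
The 1:1:1:1 ratio has 4 parts, so with N = 673 the expected counts are:
  tall red-fruited: 673 × 1/4 = 168.25
  tall yellow-fruited: 673 × 1/4 = 168.25
  dwarf red-fruited: 673 × 1/4 = 168.25
  dwarf yellow-fruited: 673 × 1/4 = 168.25
χ² = Σ (O − E)² / E
  tall red-fruited: (154 − 168.25)² / 168.25 = 1.2069
  tall yellow-fruited: (160 − 168.25)² / 168.25 = 0.4045
  dwarf red-fruited: (196 − 168.25)² / 168.25 = 4.5769
  dwarf yellow-fruited: (163 − 168.25)² / 168.25 = 0.1638
χ² = 1.2069 + 0.4045 + 4.5769 + 0.1638 = 6.3521 ≈ 6.352

6.352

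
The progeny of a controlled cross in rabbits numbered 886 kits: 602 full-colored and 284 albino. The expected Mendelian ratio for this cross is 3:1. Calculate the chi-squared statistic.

Total ratio parts = 4. Expected numbers out of 886:
  full-colored: 886 × 3/4 = 664.5
  albino: 886 × 1/4 = 221.5
χ² = Σ (O − E)² / E
  full-colored: (602 − 664.5)² / 664.5 = 5.8785
  albino: (284 − 221.5)² / 221.5 = 17.6354
χ² = 5.8785 + 17.6354 = 23.5139 ≈ 23.514

23.514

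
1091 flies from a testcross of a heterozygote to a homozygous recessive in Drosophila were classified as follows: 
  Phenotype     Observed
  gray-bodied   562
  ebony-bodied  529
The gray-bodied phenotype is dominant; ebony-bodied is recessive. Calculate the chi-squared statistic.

A testcross of a heterozygote (Aa × aa) gives a 1:1 phenotypic ratio.
Expected counts for N = 1091 under a 1:1 ratio (total parts = 2):
  gray-bodied: 1091 × 1/2 = 545.5
  ebony-bodied: 1091 × 1/2 = 545.5
χ² = Σ (O − E)² / E
  gray-bodied: (562 − 545.5)² / 545.5 = 0.4991
  ebony-bodied: (529 − 545.5)² / 545.5 = 0.4991
χ² = 0.4991 + 0.4991 = 0.9982 ≈ 0.998

0.998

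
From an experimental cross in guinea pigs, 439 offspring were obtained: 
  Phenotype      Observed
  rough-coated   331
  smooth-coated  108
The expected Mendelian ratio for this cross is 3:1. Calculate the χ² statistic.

0.037

Total ratio parts = 4. Expected numbers out of 439:
  rough-coated: 439 × 3/4 = 329.25
  smooth-coated: 439 × 1/4 = 109.75
χ² = Σ (O − E)² / E
  rough-coated: (331 − 329.25)² / 329.25 = 0.0093
  smooth-coated: (108 − 109.75)² / 109.75 = 0.0279
χ² = 0.0093 + 0.0279 = 0.0372 ≈ 0.037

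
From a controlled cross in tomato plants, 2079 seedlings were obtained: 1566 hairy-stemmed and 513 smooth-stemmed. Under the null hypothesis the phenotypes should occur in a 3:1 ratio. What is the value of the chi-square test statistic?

0.117

The 3:1 ratio has 4 parts, so with N = 2079 the expected counts are:
  hairy-stemmed: 2079 × 3/4 = 1559.25
  smooth-stemmed: 2079 × 1/4 = 519.75
χ² = Σ (O − E)² / E
  hairy-stemmed: (1566 − 1559.25)² / 1559.25 = 0.0292
  smooth-stemmed: (513 − 519.75)² / 519.75 = 0.0877
χ² = 0.0292 + 0.0877 = 0.1169 ≈ 0.117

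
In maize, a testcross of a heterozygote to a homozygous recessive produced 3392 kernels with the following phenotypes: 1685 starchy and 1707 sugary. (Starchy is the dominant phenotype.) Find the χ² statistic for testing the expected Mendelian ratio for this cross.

A testcross of a heterozygote (Aa × aa) gives a 1:1 phenotypic ratio.
Total ratio parts = 2. Expected numbers out of 3392:
  starchy: 3392 × 1/2 = 1696
  sugary: 3392 × 1/2 = 1696
χ² = Σ (O − E)² / E
  starchy: (1685 − 1696)² / 1696 = 0.0713
  sugary: (1707 − 1696)² / 1696 = 0.0713
χ² = 0.0713 + 0.0713 = 0.1426 ≈ 0.143

0.143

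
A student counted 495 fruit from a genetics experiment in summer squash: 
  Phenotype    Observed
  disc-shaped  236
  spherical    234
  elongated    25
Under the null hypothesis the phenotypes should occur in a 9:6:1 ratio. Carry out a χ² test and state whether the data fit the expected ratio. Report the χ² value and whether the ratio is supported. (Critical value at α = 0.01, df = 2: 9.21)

Expected counts for N = 495 under a 9:6:1 ratio (total parts = 16):
  disc-shaped: 495 × 9/16 = 278.4375
  spherical: 495 × 6/16 = 185.625
  elongated: 495 × 1/16 = 30.9375
χ² = Σ (O − E)² / E
  disc-shaped: (236 − 278.4375)² / 278.4375 = 6.4680
  spherical: (234 − 185.625)² / 185.625 = 12.6068
  elongated: (25 − 30.9375)² / 30.9375 = 1.1395
χ² = 6.4680 + 12.6068 + 1.1395 = 20.2143 ≈ 20.214
Degrees of freedom = 3 − 1 = 2; critical value at α = 0.01 is 9.21.
Since 20.214 > 9.21, we reject the null hypothesis — the data do not fit the 9:6:1 ratio.

20.214; not consistent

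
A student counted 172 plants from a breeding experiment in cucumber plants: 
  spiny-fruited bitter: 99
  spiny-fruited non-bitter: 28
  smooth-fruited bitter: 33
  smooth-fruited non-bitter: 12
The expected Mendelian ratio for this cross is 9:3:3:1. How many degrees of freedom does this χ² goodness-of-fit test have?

A goodness-of-fit test with 4 phenotype classes has df = 4 − 1 = 3.

3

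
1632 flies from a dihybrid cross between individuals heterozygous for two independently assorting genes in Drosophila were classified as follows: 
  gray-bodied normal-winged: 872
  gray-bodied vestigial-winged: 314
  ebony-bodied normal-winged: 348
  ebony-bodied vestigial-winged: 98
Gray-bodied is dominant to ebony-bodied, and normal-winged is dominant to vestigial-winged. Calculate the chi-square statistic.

A dihybrid F₂ with independent assortment and complete dominance at both loci gives a 9:3:3:1 phenotypic ratio.
The 9:3:3:1 ratio has 16 parts, so with N = 1632 the expected counts are:
  gray-bodied normal-winged: 1632 × 9/16 = 918
  gray-bodied vestigial-winged: 1632 × 3/16 = 306
  ebony-bodied normal-winged: 1632 × 3/16 = 306
  ebony-bodied vestigial-winged: 1632 × 1/16 = 102
χ² = Σ (O − E)² / E
  gray-bodied normal-winged: (872 − 918)² / 918 = 2.3050
  gray-bodied vestigial-winged: (314 − 306)² / 306 = 0.2092
  ebony-bodied normal-winged: (348 − 306)² / 306 = 5.7647
  ebony-bodied vestigial-winged: (98 − 102)² / 102 = 0.1569
χ² = 2.3050 + 0.2092 + 5.7647 + 0.1569 = 8.4358 ≈ 8.436

8.436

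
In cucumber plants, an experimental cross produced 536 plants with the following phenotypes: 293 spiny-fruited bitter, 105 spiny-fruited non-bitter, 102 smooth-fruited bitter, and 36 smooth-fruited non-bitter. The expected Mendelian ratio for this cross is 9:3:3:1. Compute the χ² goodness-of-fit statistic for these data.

Under the 9:3:3:1 hypothesis (Σ ratio = 16, N = 536):
  spiny-fruited bitter: 536 × 9/16 = 301.5
  spiny-fruited non-bitter: 536 × 3/16 = 100.5
  smooth-fruited bitter: 536 × 3/16 = 100.5
  smooth-fruited non-bitter: 536 × 1/16 = 33.5
χ² = Σ (O − E)² / E
  spiny-fruited bitter: (293 − 301.5)² / 301.5 = 0.2396
  spiny-fruited non-bitter: (105 − 100.5)² / 100.5 = 0.2015
  smooth-fruited bitter: (102 − 100.5)² / 100.5 = 0.0224
  smooth-fruited non-bitter: (36 − 33.5)² / 33.5 = 0.1866
χ² = 0.2396 + 0.2015 + 0.0224 + 0.1866 = 0.6501 ≈ 0.650

0.650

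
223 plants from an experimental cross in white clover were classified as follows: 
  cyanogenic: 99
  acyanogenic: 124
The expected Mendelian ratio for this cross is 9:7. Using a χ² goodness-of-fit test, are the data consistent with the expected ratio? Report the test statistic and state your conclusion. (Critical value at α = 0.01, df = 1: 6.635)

Expected counts for N = 223 under a 9:7 ratio (total parts = 16):
  cyanogenic: 223 × 9/16 = 125.4375
  acyanogenic: 223 × 7/16 = 97.5625
χ² = Σ (O − E)² / E
  cyanogenic: (99 − 125.4375)² / 125.4375 = 5.5720
  acyanogenic: (124 − 97.5625)² / 97.5625 = 7.1640
χ² = 5.5720 + 7.1640 = 12.736
Degrees of freedom = 2 − 1 = 1; critical value at α = 0.01 is 6.635.
Since 12.736 > 6.635, we reject the null hypothesis — the data do not fit the 9:7 ratio.

12.736; not consistent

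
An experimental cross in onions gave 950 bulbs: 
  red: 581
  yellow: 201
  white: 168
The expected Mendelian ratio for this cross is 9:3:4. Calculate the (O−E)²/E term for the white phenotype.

Expected counts for N = 950 under a 9:3:4 ratio (total parts = 16):
  red: 950 × 9/16 = 534.375
  yellow: 950 × 3/16 = 178.125
  white: 950 × 4/16 = 237.5
Contribution of white: (168 − 237.5)² / 237.5 = 20.3379

20.338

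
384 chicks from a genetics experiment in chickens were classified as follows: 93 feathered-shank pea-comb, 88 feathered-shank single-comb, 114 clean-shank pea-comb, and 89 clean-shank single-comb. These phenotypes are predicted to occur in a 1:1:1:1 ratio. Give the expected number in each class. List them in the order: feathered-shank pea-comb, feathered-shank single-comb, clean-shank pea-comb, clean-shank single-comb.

Expected counts for N = 384 under a 1:1:1:1 ratio (total parts = 4):
  feathered-shank pea-comb: 384 × 1/4 = 96
  feathered-shank single-comb: 384 × 1/4 = 96
  clean-shank pea-comb: 384 × 1/4 = 96
  clean-shank single-comb: 384 × 1/4 = 96

96, 96, 96, 96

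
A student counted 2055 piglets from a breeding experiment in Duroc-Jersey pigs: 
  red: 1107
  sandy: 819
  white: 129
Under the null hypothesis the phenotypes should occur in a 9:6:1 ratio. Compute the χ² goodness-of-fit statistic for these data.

5.111

The 9:6:1 ratio has 16 parts, so with N = 2055 the expected counts are:
  red: 2055 × 9/16 = 1155.9375
  sandy: 2055 × 6/16 = 770.625
  white: 2055 × 1/16 = 128.4375
χ² = Σ (O − E)² / E
  red: (1107 − 1155.9375)² / 1155.9375 = 2.0718
  sandy: (819 − 770.625)² / 770.625 = 3.0367
  white: (129 − 128.4375)² / 128.4375 = 0.0025
χ² = 2.0718 + 3.0367 + 0.0025 = 5.111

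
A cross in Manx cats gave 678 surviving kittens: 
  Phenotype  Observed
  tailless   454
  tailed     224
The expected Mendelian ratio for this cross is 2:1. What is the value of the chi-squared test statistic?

Total ratio parts = 3. Expected numbers out of 678:
  tailless: 678 × 2/3 = 452
  tailed: 678 × 1/3 = 226
χ² = Σ (O − E)² / E
  tailless: (454 − 452)² / 452 = 0.0088
  tailed: (224 − 226)² / 226 = 0.0177
χ² = 0.0088 + 0.0177 = 0.0265 ≈ 0.027

0.027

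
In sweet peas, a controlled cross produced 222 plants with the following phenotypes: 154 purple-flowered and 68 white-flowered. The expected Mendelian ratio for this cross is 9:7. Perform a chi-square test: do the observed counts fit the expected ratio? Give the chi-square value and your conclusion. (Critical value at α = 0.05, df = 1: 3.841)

15.527; not consistent

Expected counts for N = 222 under a 9:7 ratio (total parts = 16):
  purple-flowered: 222 × 9/16 = 124.875
  white-flowered: 222 × 7/16 = 97.125
χ² = Σ (O − E)² / E
  purple-flowered: (154 − 124.875)² / 124.875 = 6.7929
  white-flowered: (68 − 97.125)² / 97.125 = 8.7338
χ² = 6.7929 + 8.7338 = 15.5267 ≈ 15.527
Degrees of freedom = 2 − 1 = 1; critical value at α = 0.05 is 3.841.
Since 15.527 > 3.841, we reject the null hypothesis — the data do not fit the 9:7 ratio.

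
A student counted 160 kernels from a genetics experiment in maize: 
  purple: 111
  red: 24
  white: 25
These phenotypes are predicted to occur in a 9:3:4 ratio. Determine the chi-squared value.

The 9:3:4 ratio has 16 parts, so with N = 160 the expected counts are:
  purple: 160 × 9/16 = 90
  red: 160 × 3/16 = 30
  white: 160 × 4/16 = 40
χ² = Σ (O − E)² / E
  purple: (111 − 90)² / 90 = 4.9000
  red: (24 − 30)² / 30 = 1.2000
  white: (25 − 40)² / 40 = 5.6250
χ² = 4.9000 + 1.2000 + 5.6250 = 11.725

11.725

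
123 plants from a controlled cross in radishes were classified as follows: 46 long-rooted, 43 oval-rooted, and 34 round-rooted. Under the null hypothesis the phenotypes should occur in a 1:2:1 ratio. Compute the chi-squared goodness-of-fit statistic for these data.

The 1:2:1 ratio has 4 parts, so with N = 123 the expected counts are:
  long-rooted: 123 × 1/4 = 30.75
  oval-rooted: 123 × 2/4 = 61.5
  round-rooted: 123 × 1/4 = 30.75
χ² = Σ (O − E)² / E
  long-rooted: (46 − 30.75)² / 30.75 = 7.5630
  oval-rooted: (43 − 61.5)² / 61.5 = 5.5650
  round-rooted: (34 − 30.75)² / 30.75 = 0.3435
χ² = 7.5630 + 5.5650 + 0.3435 = 13.4715 ≈ 13.472

13.472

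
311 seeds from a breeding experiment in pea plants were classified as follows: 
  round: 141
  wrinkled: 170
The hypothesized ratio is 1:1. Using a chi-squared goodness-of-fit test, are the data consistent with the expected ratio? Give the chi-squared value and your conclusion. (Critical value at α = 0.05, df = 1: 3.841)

Under the 1:1 hypothesis (Σ ratio = 2, N = 311):
  round: 311 × 1/2 = 155.5
  wrinkled: 311 × 1/2 = 155.5
χ² = Σ (O − E)² / E
  round: (141 − 155.5)² / 155.5 = 1.3521
  wrinkled: (170 − 155.5)² / 155.5 = 1.3521
χ² = 1.3521 + 1.3521 = 2.7042 ≈ 2.704
Degrees of freedom = 2 − 1 = 1; critical value at α = 0.05 is 3.841.
Since 2.704 < 3.841, we fail to reject the null hypothesis — the data are consistent with the 1:1 ratio.

2.704; consistent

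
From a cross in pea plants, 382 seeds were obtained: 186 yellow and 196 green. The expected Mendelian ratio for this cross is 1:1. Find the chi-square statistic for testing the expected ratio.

0.262

Expected counts for N = 382 under a 1:1 ratio (total parts = 2):
  yellow: 382 × 1/2 = 191
  green: 382 × 1/2 = 191
χ² = Σ (O − E)² / E
  yellow: (186 − 191)² / 191 = 0.1309
  green: (196 − 191)² / 191 = 0.1309
χ² = 0.1309 + 0.1309 = 0.2618 ≈ 0.262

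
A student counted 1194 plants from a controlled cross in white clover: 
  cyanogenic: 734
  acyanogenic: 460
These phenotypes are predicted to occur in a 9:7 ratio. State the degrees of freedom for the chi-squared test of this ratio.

A goodness-of-fit test with 2 phenotype classes has df = 2 − 1 = 1.

1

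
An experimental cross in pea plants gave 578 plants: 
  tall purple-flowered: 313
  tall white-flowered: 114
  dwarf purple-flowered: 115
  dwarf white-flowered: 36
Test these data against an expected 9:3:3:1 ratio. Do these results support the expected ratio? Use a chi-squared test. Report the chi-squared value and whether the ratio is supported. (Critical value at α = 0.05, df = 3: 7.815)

Under the 9:3:3:1 hypothesis (Σ ratio = 16, N = 578):
  tall purple-flowered: 578 × 9/16 = 325.125
  tall white-flowered: 578 × 3/16 = 108.375
  dwarf purple-flowered: 578 × 3/16 = 108.375
  dwarf white-flowered: 578 × 1/16 = 36.125
χ² = Σ (O − E)² / E
  tall purple-flowered: (313 − 325.125)² / 325.125 = 0.4522
  tall white-flowered: (114 − 108.375)² / 108.375 = 0.2920
  dwarf purple-flowered: (115 − 108.375)² / 108.375 = 0.4050
  dwarf white-flowered: (36 − 36.125)² / 36.125 = 0.0004
χ² = 0.4522 + 0.2920 + 0.4050 + 0.0004 = 1.1496 ≈ 1.150
Degrees of freedom = 4 − 1 = 3; critical value at α = 0.05 is 7.815.
Since 1.150 < 7.815, we fail to reject the null hypothesis — the data are consistent with the 9:3:3:1 ratio.

1.150; consistent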